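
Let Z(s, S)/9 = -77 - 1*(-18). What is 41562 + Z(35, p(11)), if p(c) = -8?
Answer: 41031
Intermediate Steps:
Z(s, S) = -531 (Z(s, S) = 9*(-77 - 1*(-18)) = 9*(-77 + 18) = 9*(-59) = -531)
41562 + Z(35, p(11)) = 41562 - 531 = 41031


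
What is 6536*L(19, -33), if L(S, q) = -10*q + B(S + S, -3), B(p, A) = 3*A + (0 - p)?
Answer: 1849688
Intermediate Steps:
B(p, A) = -p + 3*A (B(p, A) = 3*A - p = -p + 3*A)
L(S, q) = -9 - 10*q - 2*S (L(S, q) = -10*q + (-(S + S) + 3*(-3)) = -10*q + (-2*S - 9) = -10*q + (-9 - 2*S) = -9 - 10*q - 2*S)
6536*L(19, -33) = 6536*(-9 - 10*(-33) - 2*19) = 6536*(-9 + 330 - 38) = 6536*283 = 1849688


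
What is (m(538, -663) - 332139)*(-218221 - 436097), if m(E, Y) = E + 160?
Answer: 216867812238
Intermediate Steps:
m(E, Y) = 160 + E
(m(538, -663) - 332139)*(-218221 - 436097) = ((160 + 538) - 332139)*(-218221 - 436097) = (698 - 332139)*(-654318) = -331441*(-654318) = 216867812238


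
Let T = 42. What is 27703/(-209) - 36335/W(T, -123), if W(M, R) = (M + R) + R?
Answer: 1942603/42636 ≈ 45.563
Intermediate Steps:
W(M, R) = M + 2*R
27703/(-209) - 36335/W(T, -123) = 27703/(-209) - 36335/(42 + 2*(-123)) = 27703*(-1/209) - 36335/(42 - 246) = -27703/209 - 36335/(-204) = -27703/209 - 36335*(-1/204) = -27703/209 + 36335/204 = 1942603/42636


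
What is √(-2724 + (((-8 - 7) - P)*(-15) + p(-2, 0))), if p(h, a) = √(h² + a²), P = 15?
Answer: 4*I*√142 ≈ 47.666*I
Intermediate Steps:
p(h, a) = √(a² + h²)
√(-2724 + (((-8 - 7) - P)*(-15) + p(-2, 0))) = √(-2724 + (((-8 - 7) - 1*15)*(-15) + √(0² + (-2)²))) = √(-2724 + ((-15 - 15)*(-15) + √(0 + 4))) = √(-2724 + (-30*(-15) + √4)) = √(-2724 + (450 + 2)) = √(-2724 + 452) = √(-2272) = 4*I*√142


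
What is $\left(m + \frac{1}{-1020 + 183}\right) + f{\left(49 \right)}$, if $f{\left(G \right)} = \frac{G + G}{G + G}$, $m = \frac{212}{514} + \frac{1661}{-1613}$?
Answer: $\frac{132368813}{346970817} \approx 0.3815$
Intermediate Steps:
$m = - \frac{255899}{414541}$ ($m = 212 \cdot \frac{1}{514} + 1661 \left(- \frac{1}{1613}\right) = \frac{106}{257} - \frac{1661}{1613} = - \frac{255899}{414541} \approx -0.61731$)
$f{\left(G \right)} = 1$ ($f{\left(G \right)} = \frac{2 G}{2 G} = 2 G \frac{1}{2 G} = 1$)
$\left(m + \frac{1}{-1020 + 183}\right) + f{\left(49 \right)} = \left(- \frac{255899}{414541} + \frac{1}{-1020 + 183}\right) + 1 = \left(- \frac{255899}{414541} + \frac{1}{-837}\right) + 1 = \left(- \frac{255899}{414541} - \frac{1}{837}\right) + 1 = - \frac{214602004}{346970817} + 1 = \frac{132368813}{346970817}$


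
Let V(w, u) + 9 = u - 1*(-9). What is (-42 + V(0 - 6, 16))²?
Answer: 676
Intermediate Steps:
V(w, u) = u (V(w, u) = -9 + (u - 1*(-9)) = -9 + (u + 9) = -9 + (9 + u) = u)
(-42 + V(0 - 6, 16))² = (-42 + 16)² = (-26)² = 676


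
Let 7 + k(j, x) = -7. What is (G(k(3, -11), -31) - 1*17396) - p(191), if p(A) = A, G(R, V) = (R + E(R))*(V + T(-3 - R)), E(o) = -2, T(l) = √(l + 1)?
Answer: -17091 - 32*√3 ≈ -17146.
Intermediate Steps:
k(j, x) = -14 (k(j, x) = -7 - 7 = -14)
T(l) = √(1 + l)
G(R, V) = (-2 + R)*(V + √(-2 - R)) (G(R, V) = (R - 2)*(V + √(1 + (-3 - R))) = (-2 + R)*(V + √(-2 - R)))
(G(k(3, -11), -31) - 1*17396) - p(191) = ((-2*(-31) - 2*√(-2 - 1*(-14)) - 14*(-31) - 14*√(-2 - 1*(-14))) - 1*17396) - 1*191 = ((62 - 2*√(-2 + 14) + 434 - 14*√(-2 + 14)) - 17396) - 191 = ((62 - 4*√3 + 434 - 28*√3) - 17396) - 191 = ((496 - 32*√3) - 17396) - 191 = (-16900 - 32*√3) - 191 = -17091 - 32*√3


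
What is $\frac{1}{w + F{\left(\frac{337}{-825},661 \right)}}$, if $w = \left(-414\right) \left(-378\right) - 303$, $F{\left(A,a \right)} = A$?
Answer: $\frac{825}{128855588} \approx 6.4025 \cdot 10^{-6}$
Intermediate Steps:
$w = 156189$ ($w = 156492 - 303 = 156189$)
$\frac{1}{w + F{\left(\frac{337}{-825},661 \right)}} = \frac{1}{156189 + \frac{337}{-825}} = \frac{1}{156189 + 337 \left(- \frac{1}{825}\right)} = \frac{1}{156189 - \frac{337}{825}} = \frac{1}{\frac{128855588}{825}} = \frac{825}{128855588}$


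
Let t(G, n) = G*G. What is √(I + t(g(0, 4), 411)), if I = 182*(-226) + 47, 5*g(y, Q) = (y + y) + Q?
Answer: I*√1027109/5 ≈ 202.69*I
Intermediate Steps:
g(y, Q) = Q/5 + 2*y/5 (g(y, Q) = ((y + y) + Q)/5 = (2*y + Q)/5 = (Q + 2*y)/5 = Q/5 + 2*y/5)
t(G, n) = G²
I = -41085 (I = -41132 + 47 = -41085)
√(I + t(g(0, 4), 411)) = √(-41085 + ((⅕)*4 + (⅖)*0)²) = √(-41085 + (⅘ + 0)²) = √(-41085 + (⅘)²) = √(-41085 + 16/25) = √(-1027109/25) = I*√1027109/5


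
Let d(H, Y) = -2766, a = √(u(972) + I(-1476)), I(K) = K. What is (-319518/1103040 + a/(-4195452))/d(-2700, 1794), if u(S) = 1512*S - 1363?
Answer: 5917/56500160 + 5*√58673/11604620232 ≈ 0.00010483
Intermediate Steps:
u(S) = -1363 + 1512*S
a = 5*√58673 (a = √((-1363 + 1512*972) - 1476) = √((-1363 + 1469664) - 1476) = √(1468301 - 1476) = √1466825 = 5*√58673 ≈ 1211.1)
(-319518/1103040 + a/(-4195452))/d(-2700, 1794) = (-319518/1103040 + (5*√58673)/(-4195452))/(-2766) = (-319518*1/1103040 + (5*√58673)*(-1/4195452))*(-1/2766) = (-17751/61280 - 5*√58673/4195452)*(-1/2766) = 5917/56500160 + 5*√58673/11604620232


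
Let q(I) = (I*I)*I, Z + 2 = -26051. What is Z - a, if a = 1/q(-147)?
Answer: -82757953718/3176523 ≈ -26053.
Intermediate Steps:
Z = -26053 (Z = -2 - 26051 = -26053)
q(I) = I³ (q(I) = I²*I = I³)
a = -1/3176523 (a = 1/((-147)³) = 1/(-3176523) = -1/3176523 ≈ -3.1481e-7)
Z - a = -26053 - 1*(-1/3176523) = -26053 + 1/3176523 = -82757953718/3176523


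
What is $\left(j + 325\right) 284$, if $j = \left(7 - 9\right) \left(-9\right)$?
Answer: $97412$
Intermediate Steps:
$j = 18$ ($j = \left(-2\right) \left(-9\right) = 18$)
$\left(j + 325\right) 284 = \left(18 + 325\right) 284 = 343 \cdot 284 = 97412$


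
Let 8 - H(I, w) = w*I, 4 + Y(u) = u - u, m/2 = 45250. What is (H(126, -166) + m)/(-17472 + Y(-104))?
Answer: -27856/4369 ≈ -6.3758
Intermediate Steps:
m = 90500 (m = 2*45250 = 90500)
Y(u) = -4 (Y(u) = -4 + (u - u) = -4 + 0 = -4)
H(I, w) = 8 - I*w (H(I, w) = 8 - w*I = 8 - I*w)
(H(126, -166) + m)/(-17472 + Y(-104)) = ((8 - 1*126*(-166)) + 90500)/(-17472 - 4) = ((8 + 20916) + 90500)/(-17476) = (20924 + 90500)*(-1/17476) = 111424*(-1/17476) = -27856/4369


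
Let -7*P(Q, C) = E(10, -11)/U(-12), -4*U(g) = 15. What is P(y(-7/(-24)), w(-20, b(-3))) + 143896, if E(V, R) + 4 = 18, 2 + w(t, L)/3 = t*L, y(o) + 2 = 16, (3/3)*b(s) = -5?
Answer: 2158448/15 ≈ 1.4390e+5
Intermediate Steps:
b(s) = -5
y(o) = 14 (y(o) = -2 + 16 = 14)
U(g) = -15/4 (U(g) = -¼*15 = -15/4)
w(t, L) = -6 + 3*L*t (w(t, L) = -6 + 3*(t*L) = -6 + 3*(L*t) = -6 + 3*L*t)
E(V, R) = 14 (E(V, R) = -4 + 18 = 14)
P(Q, C) = 8/15 (P(Q, C) = -2/(-15/4) = -2*(-4)/15 = -⅐*(-56/15) = 8/15)
P(y(-7/(-24)), w(-20, b(-3))) + 143896 = 8/15 + 143896 = 2158448/15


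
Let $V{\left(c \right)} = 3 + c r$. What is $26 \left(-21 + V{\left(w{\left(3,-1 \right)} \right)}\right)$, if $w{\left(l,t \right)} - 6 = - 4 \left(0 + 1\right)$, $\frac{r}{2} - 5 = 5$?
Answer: $572$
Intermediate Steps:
$r = 20$ ($r = 10 + 2 \cdot 5 = 10 + 10 = 20$)
$w{\left(l,t \right)} = 2$ ($w{\left(l,t \right)} = 6 - 4 \left(0 + 1\right) = 6 - 4 = 2$)
$V{\left(c \right)} = 3 + 20 c$ ($V{\left(c \right)} = 3 + c 20 = 3 + 20 c$)
$26 \left(-21 + V{\left(w{\left(3,-1 \right)} \right)}\right) = 26 \left(-21 + \left(3 + 20 \cdot 2\right)\right) = 26 \left(-21 + \left(3 + 40\right)\right) = 26 \left(-21 + 43\right) = 26 \cdot 22 = 572$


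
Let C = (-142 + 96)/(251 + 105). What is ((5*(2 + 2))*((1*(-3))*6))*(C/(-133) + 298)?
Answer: -1269877500/11837 ≈ -1.0728e+5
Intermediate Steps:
C = -23/178 (C = -46/356 = -46*1/356 = -23/178 ≈ -0.12921)
((5*(2 + 2))*((1*(-3))*6))*(C/(-133) + 298) = ((5*(2 + 2))*((1*(-3))*6))*(-23/178/(-133) + 298) = ((5*4)*(-3*6))*(-23/178*(-1/133) + 298) = (20*(-18))*(23/23674 + 298) = -360*7054875/23674 = -1269877500/11837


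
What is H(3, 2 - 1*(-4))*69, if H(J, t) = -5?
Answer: -345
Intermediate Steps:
H(3, 2 - 1*(-4))*69 = -5*69 = -345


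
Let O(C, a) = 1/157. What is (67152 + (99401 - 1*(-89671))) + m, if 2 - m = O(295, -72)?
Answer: 40227481/157 ≈ 2.5623e+5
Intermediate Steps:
O(C, a) = 1/157
m = 313/157 (m = 2 - 1*1/157 = 2 - 1/157 = 313/157 ≈ 1.9936)
(67152 + (99401 - 1*(-89671))) + m = (67152 + (99401 - 1*(-89671))) + 313/157 = (67152 + (99401 + 89671)) + 313/157 = (67152 + 189072) + 313/157 = 256224 + 313/157 = 40227481/157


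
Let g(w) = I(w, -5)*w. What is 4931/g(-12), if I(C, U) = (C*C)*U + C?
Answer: 4931/8784 ≈ 0.56136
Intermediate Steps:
I(C, U) = C + U*C**2 (I(C, U) = C**2*U + C = U*C**2 + C = C + U*C**2)
g(w) = w**2*(1 - 5*w) (g(w) = (w*(1 + w*(-5)))*w = (w*(1 - 5*w))*w = w**2*(1 - 5*w))
4931/g(-12) = 4931/(((-12)**2*(1 - 5*(-12)))) = 4931/((144*(1 + 60))) = 4931/((144*61)) = 4931/8784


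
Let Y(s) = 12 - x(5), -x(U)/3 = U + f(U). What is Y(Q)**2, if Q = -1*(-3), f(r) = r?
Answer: 1764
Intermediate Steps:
Q = 3
x(U) = -6*U (x(U) = -3*(U + U) = -6*U)
Y(s) = 42 (Y(s) = 12 - (-6)*5 = 12 - 1*(-30) = 12 + 30 = 42)
Y(Q)**2 = 42**2 = 1764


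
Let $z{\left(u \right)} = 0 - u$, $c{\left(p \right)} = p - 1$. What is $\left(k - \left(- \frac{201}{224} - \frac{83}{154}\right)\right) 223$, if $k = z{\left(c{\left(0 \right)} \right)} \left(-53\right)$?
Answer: $- \frac{28332819}{2464} \approx -11499.0$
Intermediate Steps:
$c{\left(p \right)} = -1 + p$
$z{\left(u \right)} = - u$
$k = -53$ ($k = - (-1 + 0) \left(-53\right) = \left(-1\right) \left(-1\right) \left(-53\right) = 1 \left(-53\right) = -53$)
$\left(k - \left(- \frac{201}{224} - \frac{83}{154}\right)\right) 223 = \left(-53 - \left(- \frac{201}{224} - \frac{83}{154}\right)\right) 223 = \left(-53 - - \frac{3539}{2464}\right) 223 = \left(-53 + \left(\frac{201}{224} + \frac{83}{154}\right)\right) 223 = \left(-53 + \frac{3539}{2464}\right) 223 = \left(- \frac{127053}{2464}\right) 223 = - \frac{28332819}{2464}$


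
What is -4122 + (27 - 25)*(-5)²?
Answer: -4072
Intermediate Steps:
-4122 + (27 - 25)*(-5)² = -4122 + 2*25 = -4122 + 50 = -4072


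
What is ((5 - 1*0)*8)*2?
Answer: 80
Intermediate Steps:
((5 - 1*0)*8)*2 = ((5 + 0)*8)*2 = (5*8)*2 = 40*2 = 80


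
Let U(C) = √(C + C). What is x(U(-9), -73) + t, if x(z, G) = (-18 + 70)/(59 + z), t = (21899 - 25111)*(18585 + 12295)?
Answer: 12*(-24796640*√2 + 487667249*I)/(-59*I + 3*√2) ≈ -9.9187e+7 - 0.0625*I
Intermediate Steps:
U(C) = √2*√C (U(C) = √(2*C) = √2*√C)
t = -99186560 (t = -3212*30880 = -99186560)
x(z, G) = 52/(59 + z)
x(U(-9), -73) + t = 52/(59 + √2*√(-9)) - 99186560 = 52/(59 + √2*(3*I)) - 99186560 = 52/(59 + 3*I*√2) - 99186560 = -99186560 + 52/(59 + 3*I*√2)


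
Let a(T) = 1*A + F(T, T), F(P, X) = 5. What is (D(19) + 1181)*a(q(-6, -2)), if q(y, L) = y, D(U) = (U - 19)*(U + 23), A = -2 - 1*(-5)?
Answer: 9448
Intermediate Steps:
A = 3 (A = -2 + 5 = 3)
D(U) = (-19 + U)*(23 + U)
a(T) = 8 (a(T) = 1*3 + 5 = 3 + 5 = 8)
(D(19) + 1181)*a(q(-6, -2)) = ((-437 + 19² + 4*19) + 1181)*8 = ((-437 + 361 + 76) + 1181)*8 = (0 + 1181)*8 = 1181*8 = 9448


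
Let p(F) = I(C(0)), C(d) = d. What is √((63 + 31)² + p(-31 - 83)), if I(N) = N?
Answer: 94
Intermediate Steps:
p(F) = 0
√((63 + 31)² + p(-31 - 83)) = √((63 + 31)² + 0) = √(94² + 0) = √(8836 + 0) = √8836 = 94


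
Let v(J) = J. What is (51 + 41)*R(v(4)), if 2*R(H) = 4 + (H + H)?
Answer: 552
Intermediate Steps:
R(H) = 2 + H (R(H) = (4 + (H + H))/2 = (4 + 2*H)/2 = 2 + H)
(51 + 41)*R(v(4)) = (51 + 41)*(2 + 4) = 92*6 = 552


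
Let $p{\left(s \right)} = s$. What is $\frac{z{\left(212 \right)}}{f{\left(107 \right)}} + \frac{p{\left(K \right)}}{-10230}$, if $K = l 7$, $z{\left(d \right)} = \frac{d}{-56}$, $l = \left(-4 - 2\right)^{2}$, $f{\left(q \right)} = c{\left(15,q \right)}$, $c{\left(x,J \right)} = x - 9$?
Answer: $- \frac{93893}{143220} \approx -0.65559$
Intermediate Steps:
$c{\left(x,J \right)} = -9 + x$
$f{\left(q \right)} = 6$ ($f{\left(q \right)} = -9 + 15 = 6$)
$l = 36$ ($l = \left(-6\right)^{2} = 36$)
$z{\left(d \right)} = - \frac{d}{56}$ ($z{\left(d \right)} = d \left(- \frac{1}{56}\right) = - \frac{d}{56}$)
$K = 252$ ($K = 36 \cdot 7 = 252$)
$\frac{z{\left(212 \right)}}{f{\left(107 \right)}} + \frac{p{\left(K \right)}}{-10230} = \frac{\left(- \frac{1}{56}\right) 212}{6} + \frac{252}{-10230} = \left(- \frac{53}{14}\right) \frac{1}{6} + 252 \left(- \frac{1}{10230}\right) = - \frac{53}{84} - \frac{42}{1705} = - \frac{93893}{143220}$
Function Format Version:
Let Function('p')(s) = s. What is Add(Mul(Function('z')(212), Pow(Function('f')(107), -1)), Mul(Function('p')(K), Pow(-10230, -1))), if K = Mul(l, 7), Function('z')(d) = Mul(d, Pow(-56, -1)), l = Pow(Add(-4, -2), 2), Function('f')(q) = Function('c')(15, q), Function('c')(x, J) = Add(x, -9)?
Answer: Rational(-93893, 143220) ≈ -0.65559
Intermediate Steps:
Function('c')(x, J) = Add(-9, x)
Function('f')(q) = 6 (Function('f')(q) = Add(-9, 15) = 6)
l = 36 (l = Pow(-6, 2) = 36)
Function('z')(d) = Mul(Rational(-1, 56), d) (Function('z')(d) = Mul(d, Rational(-1, 56)) = Mul(Rational(-1, 56), d))
K = 252 (K = Mul(36, 7) = 252)
Add(Mul(Function('z')(212), Pow(Function('f')(107), -1)), Mul(Function('p')(K), Pow(-10230, -1))) = Add(Mul(Mul(Rational(-1, 56), 212), Pow(6, -1)), Mul(252, Pow(-10230, -1))) = Add(Mul(Rational(-53, 14), Rational(1, 6)), Mul(252, Rational(-1, 10230))) = Add(Rational(-53, 84), Rational(-42, 1705)) = Rational(-93893, 143220)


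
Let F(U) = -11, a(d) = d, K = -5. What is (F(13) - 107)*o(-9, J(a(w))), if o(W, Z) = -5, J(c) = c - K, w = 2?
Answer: 590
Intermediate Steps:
J(c) = 5 + c (J(c) = c - 1*(-5) = c + 5 = 5 + c)
(F(13) - 107)*o(-9, J(a(w))) = (-11 - 107)*(-5) = -118*(-5) = 590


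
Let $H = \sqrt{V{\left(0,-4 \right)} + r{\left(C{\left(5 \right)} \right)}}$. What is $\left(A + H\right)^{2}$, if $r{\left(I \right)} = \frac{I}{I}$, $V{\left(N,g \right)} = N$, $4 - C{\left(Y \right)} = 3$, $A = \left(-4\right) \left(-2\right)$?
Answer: $81$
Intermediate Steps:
$A = 8$
$C{\left(Y \right)} = 1$ ($C{\left(Y \right)} = 4 - 3 = 1$)
$r{\left(I \right)} = 1$
$H = 1$ ($H = \sqrt{0 + 1} = \sqrt{1} = 1$)
$\left(A + H\right)^{2} = \left(8 + 1\right)^{2} = 9^{2} = 81$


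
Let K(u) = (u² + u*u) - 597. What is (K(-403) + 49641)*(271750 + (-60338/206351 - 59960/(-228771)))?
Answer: 4796101634395286908544/47207124621 ≈ 1.0160e+11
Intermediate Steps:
K(u) = -597 + 2*u² (K(u) = (u² + u²) - 597 = 2*u² - 597 = -597 + 2*u²)
(K(-403) + 49641)*(271750 + (-60338/206351 - 59960/(-228771))) = ((-597 + 2*(-403)²) + 49641)*(271750 + (-60338/206351 - 59960/(-228771))) = ((-597 + 2*162409) + 49641)*(271750 + (-60338*1/206351 - 59960*(-1/228771))) = ((-597 + 324818) + 49641)*(271750 + (-60338/206351 + 59960/228771)) = (324221 + 49641)*(271750 - 1430778638/47207124621) = 373862*(12828534684978112/47207124621) = 4796101634395286908544/47207124621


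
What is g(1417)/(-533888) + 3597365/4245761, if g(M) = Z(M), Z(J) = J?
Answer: 1914573761783/2266760848768 ≈ 0.84463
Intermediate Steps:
g(M) = M
g(1417)/(-533888) + 3597365/4245761 = 1417/(-533888) + 3597365/4245761 = 1417*(-1/533888) + 3597365*(1/4245761) = -1417/533888 + 3597365/4245761 = 1914573761783/2266760848768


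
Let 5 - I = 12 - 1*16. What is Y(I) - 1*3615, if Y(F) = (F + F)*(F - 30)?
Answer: -3993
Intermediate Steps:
I = 9 (I = 5 - (12 - 1*16) = 5 - (12 - 16) = 5 - 1*(-4) = 5 + 4 = 9)
Y(F) = 2*F*(-30 + F) (Y(F) = (2*F)*(-30 + F) = 2*F*(-30 + F))
Y(I) - 1*3615 = 2*9*(-30 + 9) - 1*3615 = 2*9*(-21) - 3615 = -378 - 3615 = -3993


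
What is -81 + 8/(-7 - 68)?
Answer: -6083/75 ≈ -81.107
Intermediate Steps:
-81 + 8/(-7 - 68) = -81 + 8/(-75) = -81 - 1/75*8 = -81 - 8/75 = -6083/75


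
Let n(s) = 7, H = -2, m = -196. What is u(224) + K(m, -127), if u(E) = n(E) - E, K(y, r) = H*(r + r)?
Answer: 291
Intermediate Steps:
K(y, r) = -4*r (K(y, r) = -2*(r + r) = -4*r)
u(E) = 7 - E
u(224) + K(m, -127) = (7 - 1*224) - 4*(-127) = (7 - 224) + 508 = -217 + 508 = 291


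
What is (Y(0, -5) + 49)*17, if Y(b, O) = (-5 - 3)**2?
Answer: 1921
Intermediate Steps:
Y(b, O) = 64 (Y(b, O) = (-8)**2 = 64)
(Y(0, -5) + 49)*17 = (64 + 49)*17 = 113*17 = 1921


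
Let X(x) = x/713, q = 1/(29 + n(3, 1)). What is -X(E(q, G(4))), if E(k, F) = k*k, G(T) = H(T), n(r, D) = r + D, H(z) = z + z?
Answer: -1/776457 ≈ -1.2879e-6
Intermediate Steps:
H(z) = 2*z
n(r, D) = D + r
G(T) = 2*T
q = 1/33 (q = 1/(29 + (1 + 3)) = 1/(29 + 4) = 1/33 ≈ 0.030303)
E(k, F) = k**2
X(x) = x/713 (X(x) = x*(1/713) = x/713)
-X(E(q, G(4))) = -(1/33)**2/713 = -1/(713*1089) = -1*1/776457 = -1/776457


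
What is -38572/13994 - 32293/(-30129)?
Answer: -355113773/210812613 ≈ -1.6845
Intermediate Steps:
-38572/13994 - 32293/(-30129) = -38572*1/13994 - 32293*(-1/30129) = -19286/6997 + 32293/30129 = -355113773/210812613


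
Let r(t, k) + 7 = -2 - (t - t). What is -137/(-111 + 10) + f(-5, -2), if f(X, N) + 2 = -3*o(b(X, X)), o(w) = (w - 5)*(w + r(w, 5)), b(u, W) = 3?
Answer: -3701/101 ≈ -36.644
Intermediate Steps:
r(t, k) = -9 (r(t, k) = -7 + (-2 - (t - t)) = -7 + (-2 - 1*0) = -7 + (-2 + 0) = -7 - 2 = -9)
o(w) = (-9 + w)*(-5 + w) (o(w) = (w - 5)*(w - 9) = (-5 + w)*(-9 + w) = (-9 + w)*(-5 + w))
f(X, N) = -38 (f(X, N) = -2 - 3*(45 + 3² - 14*3) = -2 - 3*(45 + 9 - 42) = -2 - 3*12 = -2 - 36 = -38)
-137/(-111 + 10) + f(-5, -2) = -137/(-111 + 10) - 38 = -137/(-101) - 38 = -1/101*(-137) - 38 = 137/101 - 38 = -3701/101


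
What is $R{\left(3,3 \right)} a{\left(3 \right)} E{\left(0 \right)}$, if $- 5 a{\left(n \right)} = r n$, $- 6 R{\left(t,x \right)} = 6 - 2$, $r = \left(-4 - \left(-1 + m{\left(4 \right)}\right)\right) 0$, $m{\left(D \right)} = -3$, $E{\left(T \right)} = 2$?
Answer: $0$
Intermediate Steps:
$r = 0$ ($r = \left(-4 + \left(1 - -3\right)\right) 0 = \left(-4 + \left(1 + 3\right)\right) 0 = \left(-4 + 4\right) 0 = 0 \cdot 0 = 0$)
$R{\left(t,x \right)} = - \frac{2}{3}$ ($R{\left(t,x \right)} = - \frac{6 - 2}{6} = \left(- \frac{1}{6}\right) 4 = - \frac{2}{3}$)
$a{\left(n \right)} = 0$ ($a{\left(n \right)} = - \frac{0 n}{5} = \left(- \frac{1}{5}\right) 0 = 0$)
$R{\left(3,3 \right)} a{\left(3 \right)} E{\left(0 \right)} = \left(- \frac{2}{3}\right) 0 \cdot 2 = 0 \cdot 2 = 0$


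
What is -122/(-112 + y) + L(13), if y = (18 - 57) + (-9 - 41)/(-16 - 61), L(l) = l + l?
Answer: 310396/11577 ≈ 26.811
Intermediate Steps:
L(l) = 2*l
y = -2953/77 (y = -39 - 50/(-77) = -39 - 50*(-1/77) = -39 + 50/77 = -2953/77 ≈ -38.351)
-122/(-112 + y) + L(13) = -122/(-112 - 2953/77) + 2*13 = -122/(-11577/77) + 26 = -77/11577*(-122) + 26 = 9394/11577 + 26 = 310396/11577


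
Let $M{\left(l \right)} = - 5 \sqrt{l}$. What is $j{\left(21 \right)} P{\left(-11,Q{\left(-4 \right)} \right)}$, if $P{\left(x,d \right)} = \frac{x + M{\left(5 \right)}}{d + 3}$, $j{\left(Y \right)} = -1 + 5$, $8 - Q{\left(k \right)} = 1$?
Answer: $- \frac{22}{5} - 2 \sqrt{5} \approx -8.8721$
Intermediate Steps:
$Q{\left(k \right)} = 7$ ($Q{\left(k \right)} = 8 - 1 = 7$)
$j{\left(Y \right)} = 4$
$P{\left(x,d \right)} = \frac{x - 5 \sqrt{5}}{3 + d}$ ($P{\left(x,d \right)} = \frac{x - 5 \sqrt{5}}{d + 3} = \frac{x - 5 \sqrt{5}}{3 + d}$)
$j{\left(21 \right)} P{\left(-11,Q{\left(-4 \right)} \right)} = 4 \frac{-11 - 5 \sqrt{5}}{3 + 7} = 4 \frac{-11 - 5 \sqrt{5}}{10} = 4 \left(- \frac{11}{10} - \frac{\sqrt{5}}{2}\right) = - \frac{22}{5} - 2 \sqrt{5}$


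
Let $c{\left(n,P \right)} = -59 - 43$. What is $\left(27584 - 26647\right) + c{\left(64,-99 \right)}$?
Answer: $835$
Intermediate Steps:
$c{\left(n,P \right)} = -102$
$\left(27584 - 26647\right) + c{\left(64,-99 \right)} = \left(27584 - 26647\right) - 102 = 937 - 102 = 835$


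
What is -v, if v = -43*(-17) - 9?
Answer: -722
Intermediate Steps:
v = 722 (v = 731 - 9 = 722)
-v = -1*722 = -722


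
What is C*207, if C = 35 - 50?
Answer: -3105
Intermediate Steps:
C = -15
C*207 = -15*207 = -3105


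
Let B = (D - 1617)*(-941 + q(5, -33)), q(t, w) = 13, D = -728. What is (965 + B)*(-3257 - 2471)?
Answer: -12470572000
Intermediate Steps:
B = 2176160 (B = (-728 - 1617)*(-941 + 13) = -2345*(-928) = 2176160)
(965 + B)*(-3257 - 2471) = (965 + 2176160)*(-3257 - 2471) = 2177125*(-5728) = -12470572000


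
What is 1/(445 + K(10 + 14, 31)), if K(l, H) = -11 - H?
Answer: 1/403 ≈ 0.0024814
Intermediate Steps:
1/(445 + K(10 + 14, 31)) = 1/(445 + (-11 - 1*31)) = 1/(445 + (-11 - 31)) = 1/(445 - 42) = 1/403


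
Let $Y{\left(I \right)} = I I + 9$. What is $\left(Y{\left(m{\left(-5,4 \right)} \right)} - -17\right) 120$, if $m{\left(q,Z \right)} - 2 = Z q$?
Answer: $42000$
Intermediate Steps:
$m{\left(q,Z \right)} = 2 + Z q$
$Y{\left(I \right)} = 9 + I^{2}$ ($Y{\left(I \right)} = I^{2} + 9 = 9 + I^{2}$)
$\left(Y{\left(m{\left(-5,4 \right)} \right)} - -17\right) 120 = \left(\left(9 + \left(2 + 4 \left(-5\right)\right)^{2}\right) - -17\right) 120 = \left(\left(9 + \left(2 - 20\right)^{2}\right) + \left(-15 + 32\right)\right) 120 = \left(\left(9 + \left(-18\right)^{2}\right) + 17\right) 120 = \left(\left(9 + 324\right) + 17\right) 120 = \left(333 + 17\right) 120 = 350 \cdot 120 = 42000$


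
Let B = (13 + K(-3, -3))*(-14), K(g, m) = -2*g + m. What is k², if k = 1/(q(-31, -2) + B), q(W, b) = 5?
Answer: 1/47961 ≈ 2.0850e-5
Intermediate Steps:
K(g, m) = m - 2*g
B = -224 (B = (13 + (-3 - 2*(-3)))*(-14) = (13 + (-3 + 6))*(-14) = (13 + 3)*(-14) = 16*(-14) = -224)
k = -1/219 (k = 1/(5 - 224) = 1/(-219) = -1/219 ≈ -0.0045662)
k² = (-1/219)² = 1/47961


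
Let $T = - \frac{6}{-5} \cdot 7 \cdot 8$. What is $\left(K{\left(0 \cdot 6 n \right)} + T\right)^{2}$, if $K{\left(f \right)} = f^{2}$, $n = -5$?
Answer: $\frac{112896}{25} \approx 4515.8$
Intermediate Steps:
$T = \frac{336}{5}$ ($T = \left(-6\right) \left(- \frac{1}{5}\right) 7 \cdot 8 = \frac{6}{5} \cdot 7 \cdot 8 = \frac{42}{5} \cdot 8 = \frac{336}{5} \approx 67.2$)
$\left(K{\left(0 \cdot 6 n \right)} + T\right)^{2} = \left(\left(0 \cdot 6 \left(-5\right)\right)^{2} + \frac{336}{5}\right)^{2} = \left(\left(0 \left(-5\right)\right)^{2} + \frac{336}{5}\right)^{2} = \left(0^{2} + \frac{336}{5}\right)^{2} = \left(0 + \frac{336}{5}\right)^{2} = \left(\frac{336}{5}\right)^{2} = \frac{112896}{25}$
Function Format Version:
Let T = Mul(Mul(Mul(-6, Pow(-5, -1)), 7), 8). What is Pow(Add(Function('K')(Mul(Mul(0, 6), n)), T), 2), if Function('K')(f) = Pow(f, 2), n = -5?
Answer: Rational(112896, 25) ≈ 4515.8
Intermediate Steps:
T = Rational(336, 5) (T = Mul(Mul(Mul(-6, Rational(-1, 5)), 7), 8) = Mul(Mul(Rational(6, 5), 7), 8) = Mul(Rational(42, 5), 8) = Rational(336, 5) ≈ 67.200)
Pow(Add(Function('K')(Mul(Mul(0, 6), n)), T), 2) = Pow(Add(Pow(Mul(Mul(0, 6), -5), 2), Rational(336, 5)), 2) = Pow(Add(Pow(Mul(0, -5), 2), Rational(336, 5)), 2) = Pow(Add(Pow(0, 2), Rational(336, 5)), 2) = Pow(Add(0, Rational(336, 5)), 2) = Pow(Rational(336, 5), 2) = Rational(112896, 25)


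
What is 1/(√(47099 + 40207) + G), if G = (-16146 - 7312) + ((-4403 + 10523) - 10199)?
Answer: -9179/252733021 - √87306/758199063 ≈ -3.6709e-5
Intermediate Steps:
G = -27537 (G = -23458 + (6120 - 10199) = -23458 - 4079 = -27537)
1/(√(47099 + 40207) + G) = 1/(√(47099 + 40207) - 27537) = 1/(√87306 - 27537) = 1/(-27537 + √87306)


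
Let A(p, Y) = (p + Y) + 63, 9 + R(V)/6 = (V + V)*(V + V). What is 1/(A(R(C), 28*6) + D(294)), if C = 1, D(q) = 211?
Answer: 1/412 ≈ 0.0024272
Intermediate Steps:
R(V) = -54 + 24*V² (R(V) = -54 + 6*((V + V)*(V + V)) = -54 + 6*((2*V)*(2*V)) = -54 + 6*(4*V²) = -54 + 24*V²)
A(p, Y) = 63 + Y + p (A(p, Y) = (Y + p) + 63 = 63 + Y + p)
1/(A(R(C), 28*6) + D(294)) = 1/((63 + 28*6 + (-54 + 24*1²)) + 211) = 1/((63 + 168 + (-54 + 24*1)) + 211) = 1/((63 + 168 + (-54 + 24)) + 211) = 1/((63 + 168 - 30) + 211) = 1/(201 + 211) = 1/412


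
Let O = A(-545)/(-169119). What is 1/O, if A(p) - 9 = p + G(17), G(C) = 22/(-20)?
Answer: 1691190/5371 ≈ 314.87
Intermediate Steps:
G(C) = -11/10 (G(C) = 22*(-1/20) = -11/10)
A(p) = 79/10 + p (A(p) = 9 + (p - 11/10) = 9 + (-11/10 + p) = 79/10 + p)
O = 5371/1691190 (O = (79/10 - 545)/(-169119) = -5371/10*(-1/169119) = 5371/1691190 ≈ 0.0031759)
1/O = 1/(5371/1691190) = 1691190/5371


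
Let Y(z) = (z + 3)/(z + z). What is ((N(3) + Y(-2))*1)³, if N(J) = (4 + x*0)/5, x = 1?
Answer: 1331/8000 ≈ 0.16637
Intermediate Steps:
Y(z) = (3 + z)/(2*z) (Y(z) = (3 + z)/((2*z)) = (3 + z)*(1/(2*z)) = (3 + z)/(2*z))
N(J) = ⅘ (N(J) = (4 + 1*0)/5 = (4 + 0)*(⅕) = 4*(⅕) = ⅘)
((N(3) + Y(-2))*1)³ = ((⅘ + (½)*(3 - 2)/(-2))*1)³ = ((⅘ + (½)*(-½)*1)*1)³ = ((⅘ - ¼)*1)³ = ((11/20)*1)³ = (11/20)³ = 1331/8000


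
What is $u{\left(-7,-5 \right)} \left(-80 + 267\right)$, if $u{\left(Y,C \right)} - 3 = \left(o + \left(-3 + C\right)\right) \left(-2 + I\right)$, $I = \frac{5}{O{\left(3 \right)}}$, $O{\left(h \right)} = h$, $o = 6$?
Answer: $\frac{2057}{3} \approx 685.67$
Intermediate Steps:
$I = \frac{5}{3} \approx 1.6667$
$u{\left(Y,C \right)} = 2 - \frac{C}{3}$ ($u{\left(Y,C \right)} = 3 + \left(6 + \left(-3 + C\right)\right) \left(-2 + \frac{5}{3}\right) = 3 + \left(3 + C\right) \left(- \frac{1}{3}\right) = 3 - \left(1 + \frac{C}{3}\right) = 2 - \frac{C}{3}$)
$u{\left(-7,-5 \right)} \left(-80 + 267\right) = \left(2 - - \frac{5}{3}\right) \left(-80 + 267\right) = \left(2 + \frac{5}{3}\right) 187 = \frac{11}{3} \cdot 187 = \frac{2057}{3}$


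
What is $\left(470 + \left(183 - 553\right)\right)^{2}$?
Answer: $10000$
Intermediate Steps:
$\left(470 + \left(183 - 553\right)\right)^{2} = \left(470 - 370\right)^{2} = 100^{2} = 10000$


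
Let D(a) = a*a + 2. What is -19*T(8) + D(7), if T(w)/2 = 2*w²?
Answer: -4813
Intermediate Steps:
T(w) = 4*w² (T(w) = 2*(2*w²) = 4*w²)
D(a) = 2 + a² (D(a) = a² + 2 = 2 + a²)
-19*T(8) + D(7) = -76*8² + (2 + 7²) = -76*64 + (2 + 49) = -19*256 + 51 = -4864 + 51 = -4813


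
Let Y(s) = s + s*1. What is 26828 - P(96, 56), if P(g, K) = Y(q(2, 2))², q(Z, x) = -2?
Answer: 26812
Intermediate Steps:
Y(s) = 2*s (Y(s) = s + s = 2*s)
P(g, K) = 16 (P(g, K) = (2*(-2))² = (-4)² = 16)
26828 - P(96, 56) = 26828 - 1*16 = 26828 - 16 = 26812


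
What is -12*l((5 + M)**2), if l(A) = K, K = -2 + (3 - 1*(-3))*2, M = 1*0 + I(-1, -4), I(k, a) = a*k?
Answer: -120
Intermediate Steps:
M = 4 (M = 1*0 - 4*(-1) = 0 + 4 = 4)
K = 10 (K = -2 + (3 + 3)*2 = -2 + 6*2 = -2 + 12 = 10)
l(A) = 10
-12*l((5 + M)**2) = -12*10 = -120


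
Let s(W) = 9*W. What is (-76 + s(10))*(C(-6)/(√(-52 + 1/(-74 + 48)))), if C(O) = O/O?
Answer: -14*I*√35178/1353 ≈ -1.9407*I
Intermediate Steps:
C(O) = 1
(-76 + s(10))*(C(-6)/(√(-52 + 1/(-74 + 48)))) = (-76 + 9*10)*(1/√(-52 + 1/(-74 + 48))) = (-76 + 90)*(1/√(-52 + 1/(-26))) = 14*(1/√(-52 - 1/26)) = 14*(1/√(-1353/26)) = 14*(1/(I*√35178/26)) = 14*(1*(-I*√35178/1353)) = 14*(-I*√35178/1353) = -14*I*√35178/1353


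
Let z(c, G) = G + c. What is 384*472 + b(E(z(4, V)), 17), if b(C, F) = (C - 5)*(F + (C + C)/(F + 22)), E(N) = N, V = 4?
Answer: 2356903/13 ≈ 1.8130e+5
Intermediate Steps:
b(C, F) = (-5 + C)*(F + 2*C/(22 + F)) (b(C, F) = (-5 + C)*(F + (2*C)/(22 + F)) = (-5 + C)*(F + 2*C/(22 + F)))
384*472 + b(E(z(4, V)), 17) = 384*472 + (-110*17 - 10*(4 + 4) - 5*17**2 + 2*(4 + 4)**2 + (4 + 4)*17**2 + 22*(4 + 4)*17)/(22 + 17) = 181248 + (-1870 - 10*8 - 5*289 + 2*8**2 + 8*289 + 22*8*17)/39 = 181248 + (-1870 - 80 - 1445 + 2*64 + 2312 + 2992)/39 = 181248 + (-1870 - 80 - 1445 + 128 + 2312 + 2992)/39 = 181248 + (1/39)*2037 = 181248 + 679/13 = 2356903/13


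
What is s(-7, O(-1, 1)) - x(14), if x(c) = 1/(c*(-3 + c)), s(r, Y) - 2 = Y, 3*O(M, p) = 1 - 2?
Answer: 767/462 ≈ 1.6602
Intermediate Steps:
O(M, p) = -⅓ (O(M, p) = (1 - 2)/3 = (⅓)*(-1) = -⅓)
s(r, Y) = 2 + Y
x(c) = 1/(c*(-3 + c))
s(-7, O(-1, 1)) - x(14) = (2 - ⅓) - 1/(14*(-3 + 14)) = 5/3 - 1/(14*11) = 5/3 - 1*1/154 = 5/3 - 1/154 = 767/462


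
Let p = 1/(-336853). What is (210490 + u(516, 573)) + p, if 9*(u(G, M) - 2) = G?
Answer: 212772523741/1010559 ≈ 2.1055e+5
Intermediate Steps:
u(G, M) = 2 + G/9
p = -1/336853 ≈ -2.9687e-6
(210490 + u(516, 573)) + p = (210490 + (2 + (⅑)*516)) - 1/336853 = (210490 + (2 + 172/3)) - 1/336853 = (210490 + 178/3) - 1/336853 = 631648/3 - 1/336853 = 212772523741/1010559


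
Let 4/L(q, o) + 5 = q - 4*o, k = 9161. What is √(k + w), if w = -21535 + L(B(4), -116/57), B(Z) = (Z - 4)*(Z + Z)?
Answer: I*√396434522/179 ≈ 111.23*I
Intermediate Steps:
B(Z) = 2*Z*(-4 + Z) (B(Z) = (-4 + Z)*(2*Z) = 2*Z*(-4 + Z))
L(q, o) = 4/(-5 + q - 4*o) (L(q, o) = 4/(-5 + (q - 4*o)) = 4/(-5 + q - 4*o))
w = -3854537/179 (w = -21535 + 4/(-5 + 2*4*(-4 + 4) - (-464)/57) = -21535 + 4/(-5 + 2*4*0 - (-464)/57) = -21535 + 4/(-5 + 0 - 4*(-116/57)) = -21535 + 4/(-5 + 0 + 464/57) = -21535 + 4/(179/57) = -21535 + 4*(57/179) = -21535 + 228/179 = -3854537/179 ≈ -21534.)
√(k + w) = √(9161 - 3854537/179) = √(-2214718/179) = I*√396434522/179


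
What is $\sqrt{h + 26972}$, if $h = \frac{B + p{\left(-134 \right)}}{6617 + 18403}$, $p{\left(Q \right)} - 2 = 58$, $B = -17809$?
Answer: $\frac{\sqrt{469001075245}}{4170} \approx 164.23$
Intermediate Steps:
$p{\left(Q \right)} = 60$ ($p{\left(Q \right)} = 2 + 58 = 60$)
$h = - \frac{17749}{25020}$ ($h = \frac{-17809 + 60}{6617 + 18403} = - \frac{17749}{25020} \approx -0.70939$)
$\sqrt{h + 26972} = \sqrt{- \frac{17749}{25020} + 26972} = \sqrt{\frac{674821691}{25020}} = \frac{\sqrt{469001075245}}{4170}$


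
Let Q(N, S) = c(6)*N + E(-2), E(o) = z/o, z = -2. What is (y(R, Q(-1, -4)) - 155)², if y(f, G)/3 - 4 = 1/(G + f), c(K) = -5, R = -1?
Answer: 506944/25 ≈ 20278.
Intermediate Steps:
E(o) = -2/o
Q(N, S) = 1 - 5*N (Q(N, S) = -5*N - 2/(-2) = -5*N - 2*(-½) = -5*N + 1 = 1 - 5*N)
y(f, G) = 12 + 3/(G + f)
(y(R, Q(-1, -4)) - 155)² = (3*(1 + 4*(1 - 5*(-1)) + 4*(-1))/((1 - 5*(-1)) - 1) - 155)² = (3*(1 + 4*(1 + 5) - 4)/((1 + 5) - 1) - 155)² = (3*(1 + 4*6 - 4)/(6 - 1) - 155)² = (3*(1 + 24 - 4)/5 - 155)² = (3*(⅕)*21 - 155)² = (63/5 - 155)² = (-712/5)² = 506944/25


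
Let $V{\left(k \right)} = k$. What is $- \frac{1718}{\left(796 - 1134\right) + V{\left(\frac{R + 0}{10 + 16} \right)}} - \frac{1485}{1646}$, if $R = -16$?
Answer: $\frac{15112397}{3622846} \approx 4.1714$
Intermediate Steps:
$- \frac{1718}{\left(796 - 1134\right) + V{\left(\frac{R + 0}{10 + 16} \right)}} - \frac{1485}{1646} = - \frac{1718}{\left(796 - 1134\right) + \frac{-16 + 0}{10 + 16}} - \frac{1485}{1646} = - \frac{1718}{-338 - \frac{16}{26}} - \frac{1485}{1646} = - \frac{1718}{-338 - \frac{8}{13}} - \frac{1485}{1646} = - \frac{1718}{- \frac{4402}{13}} - \frac{1485}{1646} = \left(-1718\right) \left(- \frac{13}{4402}\right) - \frac{1485}{1646} = \frac{11167}{2201} - \frac{1485}{1646} = \frac{15112397}{3622846}$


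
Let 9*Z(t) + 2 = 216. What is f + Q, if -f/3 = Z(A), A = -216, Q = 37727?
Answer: 112967/3 ≈ 37656.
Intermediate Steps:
Z(t) = 214/9 (Z(t) = -2/9 + (⅑)*216 = -2/9 + 24 = 214/9)
f = -214/3 (f = -3*214/9 = -214/3 ≈ -71.333)
f + Q = -214/3 + 37727 = 112967/3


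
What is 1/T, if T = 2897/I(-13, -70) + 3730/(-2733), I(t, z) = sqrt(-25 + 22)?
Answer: -10194090/20895621274567 + 7212843411*I*sqrt(3)/20895621274567 ≈ -4.8786e-7 + 0.00059788*I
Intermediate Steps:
I(t, z) = I*sqrt(3) (I(t, z) = sqrt(-3) = I*sqrt(3))
T = -3730/2733 - 2897*I*sqrt(3)/3 (T = 2897/((I*sqrt(3))) + 3730/(-2733) = 2897*(-I*sqrt(3)/3) + 3730*(-1/2733) = -2897*I*sqrt(3)/3 - 3730/2733 = -3730/2733 - 2897*I*sqrt(3)/3 ≈ -1.3648 - 1672.6*I)
1/T = 1/(-3730/2733 - 2897*I*sqrt(3)/3)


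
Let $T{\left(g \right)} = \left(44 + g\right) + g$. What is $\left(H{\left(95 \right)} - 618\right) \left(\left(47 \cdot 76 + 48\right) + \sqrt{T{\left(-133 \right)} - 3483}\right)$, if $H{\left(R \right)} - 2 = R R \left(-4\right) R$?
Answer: $-12417019920 - 3430116 i \sqrt{3705} \approx -1.2417 \cdot 10^{10} - 2.0879 \cdot 10^{8} i$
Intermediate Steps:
$T{\left(g \right)} = 44 + 2 g$
$H{\left(R \right)} = 2 - 4 R^{3}$ ($H{\left(R \right)} = 2 + R R \left(-4\right) R = 2 + R^{2} \left(-4\right) R = 2 + - 4 R^{2} R = 2 - 4 R^{3}$)
$\left(H{\left(95 \right)} - 618\right) \left(\left(47 \cdot 76 + 48\right) + \sqrt{T{\left(-133 \right)} - 3483}\right) = \left(\left(2 - 4 \cdot 95^{3}\right) - 618\right) \left(\left(47 \cdot 76 + 48\right) + \sqrt{\left(44 + 2 \left(-133\right)\right) - 3483}\right) = \left(\left(2 - 3429500\right) - 618\right) \left(\left(3572 + 48\right) + \sqrt{\left(44 - 266\right) - 3483}\right) = \left(\left(2 - 3429500\right) - 618\right) \left(3620 + \sqrt{-222 - 3483}\right) = \left(-3429498 - 618\right) \left(3620 + \sqrt{-3705}\right) = - 3430116 \left(3620 + i \sqrt{3705}\right) = -12417019920 - 3430116 i \sqrt{3705}$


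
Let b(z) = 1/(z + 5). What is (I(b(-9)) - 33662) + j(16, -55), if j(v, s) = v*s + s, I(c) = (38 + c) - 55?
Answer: -138457/4 ≈ -34614.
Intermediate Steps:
b(z) = 1/(5 + z)
I(c) = -17 + c
j(v, s) = s + s*v (j(v, s) = s*v + s = s + s*v)
(I(b(-9)) - 33662) + j(16, -55) = ((-17 + 1/(5 - 9)) - 33662) - 55*(1 + 16) = ((-17 + 1/(-4)) - 33662) - 55*17 = ((-17 - ¼) - 33662) - 935 = (-69/4 - 33662) - 935 = -134717/4 - 935 = -138457/4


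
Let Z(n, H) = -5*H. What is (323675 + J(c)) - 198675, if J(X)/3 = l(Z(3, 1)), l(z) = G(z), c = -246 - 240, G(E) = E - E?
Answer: 125000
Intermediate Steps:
G(E) = 0
c = -486
l(z) = 0
J(X) = 0 (J(X) = 3*0 = 0)
(323675 + J(c)) - 198675 = (323675 + 0) - 198675 = 323675 - 198675 = 125000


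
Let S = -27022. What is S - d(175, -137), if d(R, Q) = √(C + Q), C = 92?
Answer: -27022 - 3*I*√5 ≈ -27022.0 - 6.7082*I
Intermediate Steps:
d(R, Q) = √(92 + Q)
S - d(175, -137) = -27022 - √(92 - 137) = -27022 - √(-45) = -27022 - 3*I*√5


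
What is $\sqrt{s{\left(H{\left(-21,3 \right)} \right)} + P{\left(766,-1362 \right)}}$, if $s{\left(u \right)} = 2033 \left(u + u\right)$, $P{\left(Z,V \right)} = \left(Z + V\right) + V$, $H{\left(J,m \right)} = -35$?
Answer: $2 i \sqrt{36067} \approx 379.83 i$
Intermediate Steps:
$P{\left(Z,V \right)} = Z + 2 V$ ($P{\left(Z,V \right)} = \left(V + Z\right) + V = Z + 2 V$)
$s{\left(u \right)} = 4066 u$ ($s{\left(u \right)} = 2033 \cdot 2 u = 4066 u$)
$\sqrt{s{\left(H{\left(-21,3 \right)} \right)} + P{\left(766,-1362 \right)}} = \sqrt{4066 \left(-35\right) + \left(766 + 2 \left(-1362\right)\right)} = \sqrt{-142310 + \left(766 - 2724\right)} = \sqrt{-142310 - 1958} = \sqrt{-144268} = 2 i \sqrt{36067}$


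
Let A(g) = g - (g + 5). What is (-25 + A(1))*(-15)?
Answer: 450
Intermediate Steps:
A(g) = -5 (A(g) = g - (5 + g) = g + (-5 - g) = -5)
(-25 + A(1))*(-15) = (-25 - 5)*(-15) = -30*(-15) = 450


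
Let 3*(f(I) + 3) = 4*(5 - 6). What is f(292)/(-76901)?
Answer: 13/230703 ≈ 5.6349e-5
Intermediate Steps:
f(I) = -13/3 (f(I) = -3 + (4*(5 - 6))/3 = -3 + (4*(-1))/3 = -3 + (⅓)*(-4) = -3 - 4/3 = -13/3)
f(292)/(-76901) = -13/3/(-76901) = -13/3*(-1/76901) = 13/230703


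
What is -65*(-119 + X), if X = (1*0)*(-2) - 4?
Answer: 7995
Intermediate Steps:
X = -4 (X = 0*(-2) - 4 = 0 - 4 = -4)
-65*(-119 + X) = -65*(-119 - 4) = -65*(-123) = 7995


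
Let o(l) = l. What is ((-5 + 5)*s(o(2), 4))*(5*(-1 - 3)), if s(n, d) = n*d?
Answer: 0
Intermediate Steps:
s(n, d) = d*n
((-5 + 5)*s(o(2), 4))*(5*(-1 - 3)) = ((-5 + 5)*(4*2))*(5*(-1 - 3)) = (0*8)*(5*(-4)) = 0*(-20) = 0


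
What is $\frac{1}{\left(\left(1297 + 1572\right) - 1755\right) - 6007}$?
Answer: $- \frac{1}{4893} \approx -0.00020437$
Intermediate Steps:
$\frac{1}{\left(\left(1297 + 1572\right) - 1755\right) - 6007} = \frac{1}{\left(2869 - 1755\right) - 6007} = \frac{1}{1114 - 6007} = \frac{1}{-4893} = - \frac{1}{4893}$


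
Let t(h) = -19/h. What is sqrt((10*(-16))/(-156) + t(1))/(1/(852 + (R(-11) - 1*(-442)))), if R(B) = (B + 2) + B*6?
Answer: 1219*I*sqrt(27339)/39 ≈ 5168.1*I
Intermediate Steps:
R(B) = 2 + 7*B (R(B) = (2 + B) + 6*B = 2 + 7*B)
sqrt((10*(-16))/(-156) + t(1))/(1/(852 + (R(-11) - 1*(-442)))) = sqrt((10*(-16))/(-156) - 19/1)/(1/(852 + ((2 + 7*(-11)) - 1*(-442)))) = sqrt(-160*(-1/156) - 19*1)/(1/(852 + ((2 - 77) + 442))) = sqrt(40/39 - 19)/(1/(852 + (-75 + 442))) = sqrt(-701/39)/(1/(852 + 367)) = (I*sqrt(27339)/39)/(1/1219) = (I*sqrt(27339)/39)*1219 = 1219*I*sqrt(27339)/39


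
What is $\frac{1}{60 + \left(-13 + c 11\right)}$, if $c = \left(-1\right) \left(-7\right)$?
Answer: $\frac{1}{124} \approx 0.0080645$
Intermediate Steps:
$c = 7$
$\frac{1}{60 + \left(-13 + c 11\right)} = \frac{1}{60 + \left(-13 + 7 \cdot 11\right)} = \frac{1}{60 + \left(-13 + 77\right)} = \frac{1}{60 + 64} = \frac{1}{124}$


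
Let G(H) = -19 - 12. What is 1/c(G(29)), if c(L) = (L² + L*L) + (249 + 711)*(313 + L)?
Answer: 1/272642 ≈ 3.6678e-6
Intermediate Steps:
G(H) = -31
c(L) = 300480 + 2*L² + 960*L (c(L) = (L² + L²) + 960*(313 + L) = 2*L² + (300480 + 960*L) = 300480 + 2*L² + 960*L)
1/c(G(29)) = 1/(300480 + 2*(-31)² + 960*(-31)) = 1/(300480 + 2*961 - 29760) = 1/(300480 + 1922 - 29760) = 1/272642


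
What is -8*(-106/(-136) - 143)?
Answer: 19342/17 ≈ 1137.8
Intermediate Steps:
-8*(-106/(-136) - 143) = -8*(-106*(-1/136) - 143) = -8*(53/68 - 143) = -8*(-9671/68) = 19342/17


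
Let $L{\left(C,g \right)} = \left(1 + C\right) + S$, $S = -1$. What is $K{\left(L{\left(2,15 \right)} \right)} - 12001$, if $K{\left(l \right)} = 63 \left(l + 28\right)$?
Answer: $-10111$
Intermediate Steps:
$L{\left(C,g \right)} = C$ ($L{\left(C,g \right)} = \left(1 + C\right) - 1 = C$)
$K{\left(l \right)} = 1764 + 63 l$ ($K{\left(l \right)} = 63 \left(28 + l\right) = 1764 + 63 l$)
$K{\left(L{\left(2,15 \right)} \right)} - 12001 = \left(1764 + 63 \cdot 2\right) - 12001 = \left(1764 + 126\right) - 12001 = 1890 - 12001 = -10111$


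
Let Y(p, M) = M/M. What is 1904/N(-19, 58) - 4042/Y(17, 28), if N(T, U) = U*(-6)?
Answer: -352130/87 ≈ -4047.5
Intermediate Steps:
N(T, U) = -6*U
Y(p, M) = 1
1904/N(-19, 58) - 4042/Y(17, 28) = 1904/((-6*58)) - 4042/1 = 1904/(-348) - 4042*1 = 1904*(-1/348) - 4042 = -476/87 - 4042 = -352130/87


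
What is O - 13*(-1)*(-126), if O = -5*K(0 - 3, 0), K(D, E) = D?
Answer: -1623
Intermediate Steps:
O = 15 (O = -5*(0 - 3) = -5*(-3) = 15)
O - 13*(-1)*(-126) = 15 - 13*(-1)*(-126) = 15 + 13*(-126) = 15 - 1638 = -1623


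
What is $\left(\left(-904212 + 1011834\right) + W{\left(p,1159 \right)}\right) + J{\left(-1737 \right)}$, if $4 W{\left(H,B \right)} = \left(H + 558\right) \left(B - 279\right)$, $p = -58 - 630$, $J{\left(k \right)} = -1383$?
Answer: $77639$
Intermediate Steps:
$p = -688$
$W{\left(H,B \right)} = \frac{\left(-279 + B\right) \left(558 + H\right)}{4}$ ($W{\left(H,B \right)} = \frac{\left(H + 558\right) \left(B - 279\right)}{4} = \frac{\left(558 + H\right) \left(-279 + B\right)}{4} = \frac{\left(-279 + B\right) \left(558 + H\right)}{4}$)
$\left(\left(-904212 + 1011834\right) + W{\left(p,1159 \right)}\right) + J{\left(-1737 \right)} = \left(\left(-904212 + 1011834\right) + \left(- \frac{77841}{2} - -47988 + \frac{279}{2} \cdot 1159 + \frac{1}{4} \cdot 1159 \left(-688\right)\right)\right) - 1383 = \left(107622 + \left(- \frac{77841}{2} + 47988 + \frac{323361}{2} - 199348\right)\right) - 1383 = \left(107622 - 28600\right) - 1383 = 79022 - 1383 = 77639$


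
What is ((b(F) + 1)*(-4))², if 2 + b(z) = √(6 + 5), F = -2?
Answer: 192 - 32*√11 ≈ 85.868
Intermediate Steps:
b(z) = -2 + √11 (b(z) = -2 + √(6 + 5) = -2 + √11)
((b(F) + 1)*(-4))² = (((-2 + √11) + 1)*(-4))² = ((-1 + √11)*(-4))² = (4 - 4*√11)²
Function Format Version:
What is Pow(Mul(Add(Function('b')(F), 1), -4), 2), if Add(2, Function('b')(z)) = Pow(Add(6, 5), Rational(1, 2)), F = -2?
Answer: Add(192, Mul(-32, Pow(11, Rational(1, 2)))) ≈ 85.868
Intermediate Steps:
Function('b')(z) = Add(-2, Pow(11, Rational(1, 2))) (Function('b')(z) = Add(-2, Pow(Add(6, 5), Rational(1, 2))) = Add(-2, Pow(11, Rational(1, 2))))
Pow(Mul(Add(Function('b')(F), 1), -4), 2) = Pow(Mul(Add(Add(-2, Pow(11, Rational(1, 2))), 1), -4), 2) = Pow(Mul(Add(-1, Pow(11, Rational(1, 2))), -4), 2) = Pow(Add(4, Mul(-4, Pow(11, Rational(1, 2)))), 2)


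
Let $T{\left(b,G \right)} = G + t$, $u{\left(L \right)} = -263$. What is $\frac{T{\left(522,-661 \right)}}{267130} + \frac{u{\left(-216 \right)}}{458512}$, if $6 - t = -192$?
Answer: $- \frac{141273123}{61241155280} \approx -0.0023068$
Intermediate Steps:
$t = 198$ ($t = 6 - -192 = 6 + 192 = 198$)
$T{\left(b,G \right)} = 198 + G$ ($T{\left(b,G \right)} = G + 198 = 198 + G$)
$\frac{T{\left(522,-661 \right)}}{267130} + \frac{u{\left(-216 \right)}}{458512} = \frac{198 - 661}{267130} - \frac{263}{458512} = \left(-463\right) \frac{1}{267130} - \frac{263}{458512} = - \frac{463}{267130} - \frac{263}{458512} = - \frac{141273123}{61241155280}$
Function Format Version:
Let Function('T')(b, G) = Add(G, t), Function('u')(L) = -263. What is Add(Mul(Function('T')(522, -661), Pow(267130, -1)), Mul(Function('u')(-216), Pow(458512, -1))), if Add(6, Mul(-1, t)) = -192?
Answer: Rational(-141273123, 61241155280) ≈ -0.0023068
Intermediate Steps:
t = 198 (t = Add(6, Mul(-1, -192)) = Add(6, 192) = 198)
Function('T')(b, G) = Add(198, G) (Function('T')(b, G) = Add(G, 198) = Add(198, G))
Add(Mul(Function('T')(522, -661), Pow(267130, -1)), Mul(Function('u')(-216), Pow(458512, -1))) = Add(Mul(Add(198, -661), Pow(267130, -1)), Mul(-263, Pow(458512, -1))) = Add(Mul(-463, Rational(1, 267130)), Mul(-263, Rational(1, 458512))) = Add(Rational(-463, 267130), Rational(-263, 458512)) = Rational(-141273123, 61241155280)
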